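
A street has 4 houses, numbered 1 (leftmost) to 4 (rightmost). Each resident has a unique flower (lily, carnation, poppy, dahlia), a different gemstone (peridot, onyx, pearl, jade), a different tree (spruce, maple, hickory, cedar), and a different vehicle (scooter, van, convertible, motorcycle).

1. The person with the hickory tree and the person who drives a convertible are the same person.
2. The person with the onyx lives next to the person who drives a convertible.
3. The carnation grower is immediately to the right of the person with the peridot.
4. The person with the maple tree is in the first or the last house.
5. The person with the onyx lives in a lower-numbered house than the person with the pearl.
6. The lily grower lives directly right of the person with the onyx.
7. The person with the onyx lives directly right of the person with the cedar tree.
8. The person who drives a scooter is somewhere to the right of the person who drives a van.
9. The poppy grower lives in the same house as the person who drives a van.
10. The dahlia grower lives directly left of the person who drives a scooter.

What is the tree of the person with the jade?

The lily grower is narrowed to house 3 or 4; consider each.
Placing it in house 3 leads to a contradiction, so it's in house 4.
From clue 6, the person with the onyx must be in house 3.
By clue 7, the person with the cedar tree is in house 2.
House 4 gemstone: only pearl fits.
Clue 2 places the person who drives a convertible in house 4.
From clue 1, the person with the hickory tree must be in house 4.
House 3 flower: only carnation fits.
House 3's tree must be spruce (nothing else left).
Clue 3: the person with the peridot is in house 2.
That leaves jade as the gemstone for house 1.
The only tree still possible for house 1 is maple.
The dahlia grower is narrowed to house 1 or 2; consider each.
Placing it in house 1 leads to a contradiction, so it's in house 2.
By clue 10, the person who drives a scooter is in house 3.
House 1's flower must be poppy (nothing else left).
Clue 9 places the person who drives a van in house 1.
The only vehicle still possible for house 2 is motorcycle.
So: house 1 = poppy/jade/maple/van, house 2 = dahlia/peridot/cedar/motorcycle, house 3 = carnation/onyx/spruce/scooter, house 4 = lily/pearl/hickory/convertible.

maple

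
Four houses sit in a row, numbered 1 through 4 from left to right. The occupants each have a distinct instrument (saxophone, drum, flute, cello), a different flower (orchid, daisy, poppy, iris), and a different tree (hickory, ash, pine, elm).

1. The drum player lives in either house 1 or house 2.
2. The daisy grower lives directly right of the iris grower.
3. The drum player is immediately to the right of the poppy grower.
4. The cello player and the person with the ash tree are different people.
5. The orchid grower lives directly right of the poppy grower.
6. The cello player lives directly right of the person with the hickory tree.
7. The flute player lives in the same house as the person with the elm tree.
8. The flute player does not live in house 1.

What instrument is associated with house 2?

Clue 3 places the drum player in house 2.
Clue 3: the poppy grower is in house 1.
By clue 5, the orchid grower is in house 2.
The only instrument still possible for house 1 is saxophone.
That leaves iris as the flower for house 3.
The only flower still possible for house 4 is daisy.
The cello player is narrowed to house 3 or 4; consider each.
Placing it in house 4 leads to a contradiction, so it's in house 3.
The person with the hickory tree is in house 2 (clue 6).
So house 4 gets flute for instrument.
The person with the elm tree is in house 4 (clue 7).
The only tree still possible for house 3 is pine.
That leaves ash as the tree for house 1.
So: house 1 = saxophone/poppy/ash, house 2 = drum/orchid/hickory, house 3 = cello/iris/pine, house 4 = flute/daisy/elm.

drum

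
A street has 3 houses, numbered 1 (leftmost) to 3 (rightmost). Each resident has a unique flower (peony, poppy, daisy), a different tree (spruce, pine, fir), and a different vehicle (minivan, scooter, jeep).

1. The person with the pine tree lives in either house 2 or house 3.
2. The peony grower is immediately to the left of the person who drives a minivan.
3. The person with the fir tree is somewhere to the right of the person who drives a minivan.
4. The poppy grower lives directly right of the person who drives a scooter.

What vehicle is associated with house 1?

scooter

The person with the fir tree is in house 3 (clue 3).
By clue 3, the person who drives a minivan is in house 2.
House 1 tree: only spruce fits.
That leaves pine as the tree for house 2.
The only vehicle still possible for house 1 is scooter.
House 3's vehicle must be jeep (nothing else left).
From clue 2, the peony grower must be in house 1.
Clue 4: the poppy grower is in house 2.
House 3's flower must be daisy (nothing else left).
So: house 1 = peony/spruce/scooter, house 2 = poppy/pine/minivan, house 3 = daisy/fir/jeep.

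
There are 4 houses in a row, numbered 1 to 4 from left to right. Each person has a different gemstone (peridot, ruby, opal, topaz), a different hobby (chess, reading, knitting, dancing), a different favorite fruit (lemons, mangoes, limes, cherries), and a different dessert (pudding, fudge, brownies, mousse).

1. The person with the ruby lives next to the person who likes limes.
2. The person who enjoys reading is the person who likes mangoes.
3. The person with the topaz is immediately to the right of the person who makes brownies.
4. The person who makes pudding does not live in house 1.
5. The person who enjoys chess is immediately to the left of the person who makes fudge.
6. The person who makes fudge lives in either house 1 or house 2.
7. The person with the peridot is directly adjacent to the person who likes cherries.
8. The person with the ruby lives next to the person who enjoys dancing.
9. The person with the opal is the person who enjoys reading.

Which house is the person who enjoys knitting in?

4

Clue 6 places the person who makes fudge in house 2.
By clue 5, the person who enjoys chess is in house 1.
The person with the topaz is narrowed to house 2 or 4; consider each.
Placing it in house 2 leads to a contradiction, so it's in house 4.
From clue 3, the person who makes brownies must be in house 3.
So house 1 gets mousse for dessert.
House 4 dessert: only pudding fits.
The person with the opal is narrowed to house 2 or 3; consider each.
Placing it in house 2 leads to a contradiction, so it's in house 3.
From clue 9, the person who enjoys reading must be in house 3.
By clue 2, the person who likes mangoes is in house 3.
The person with the ruby is in house 1 (clue 8).
By clue 8, the person who enjoys dancing is in house 2.
House 2's gemstone must be peridot (nothing else left).
The only hobby still possible for house 4 is knitting.
So house 4 gets lemons for favorite fruit.
From clue 1, the person who likes limes must be in house 2.
The person who likes cherries is in house 1 (clue 7).
So: house 1 = ruby/chess/cherries/mousse, house 2 = peridot/dancing/limes/fudge, house 3 = opal/reading/mangoes/brownies, house 4 = topaz/knitting/lemons/pudding.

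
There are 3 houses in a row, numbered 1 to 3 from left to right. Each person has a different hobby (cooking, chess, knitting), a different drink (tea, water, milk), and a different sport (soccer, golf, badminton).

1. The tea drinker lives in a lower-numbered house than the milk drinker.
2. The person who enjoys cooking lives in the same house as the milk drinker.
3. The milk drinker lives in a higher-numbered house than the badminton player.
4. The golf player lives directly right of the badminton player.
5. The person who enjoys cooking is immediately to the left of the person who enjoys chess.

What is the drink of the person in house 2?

By clue 5, the person who enjoys cooking is in house 2.
From clue 5, the person who enjoys chess must be in house 3.
House 1 hobby: only knitting fits.
Clue 2 places the milk drinker in house 2.
Clue 3 places the badminton player in house 1.
By clue 4, the golf player is in house 2.
House 3 drink: only water fits.
That leaves soccer as the sport for house 3.
House 1 drink: only tea fits.
So: house 1 = knitting/tea/badminton, house 2 = cooking/milk/golf, house 3 = chess/water/soccer.

milk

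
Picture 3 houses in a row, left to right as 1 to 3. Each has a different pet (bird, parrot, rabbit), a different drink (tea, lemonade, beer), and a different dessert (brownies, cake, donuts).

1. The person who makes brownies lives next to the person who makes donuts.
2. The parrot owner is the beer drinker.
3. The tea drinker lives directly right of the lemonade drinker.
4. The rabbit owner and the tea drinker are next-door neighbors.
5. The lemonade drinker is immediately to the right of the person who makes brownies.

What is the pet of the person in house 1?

Clue 5 places the lemonade drinker in house 2.
Clue 5 places the person who makes brownies in house 1.
So house 1 gets beer for drink.
The only drink still possible for house 3 is tea.
From clue 1, the person who makes donuts must be in house 2.
The parrot owner is in house 1 (clue 2).
From clue 4, the rabbit owner must be in house 2.
House 3 pet: only bird fits.
The only dessert still possible for house 3 is cake.
So: house 1 = parrot/beer/brownies, house 2 = rabbit/lemonade/donuts, house 3 = bird/tea/cake.

parrot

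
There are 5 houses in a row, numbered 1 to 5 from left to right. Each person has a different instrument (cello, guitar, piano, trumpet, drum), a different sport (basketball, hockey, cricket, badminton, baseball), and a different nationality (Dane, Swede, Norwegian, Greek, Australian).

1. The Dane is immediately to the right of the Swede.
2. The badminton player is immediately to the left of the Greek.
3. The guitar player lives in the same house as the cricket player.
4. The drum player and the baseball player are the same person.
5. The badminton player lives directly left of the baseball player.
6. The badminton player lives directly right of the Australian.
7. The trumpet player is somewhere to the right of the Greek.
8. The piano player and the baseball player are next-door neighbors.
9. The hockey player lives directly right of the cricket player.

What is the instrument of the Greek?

The drum player is narrowed to house 3 or 4; consider each.
Placing it in house 4 leads to a contradiction, so it's in house 3.
The baseball player is in house 3 (clue 4).
Clue 5 places the badminton player in house 2.
Clue 6: the Australian is in house 1.
Clue 2 places the Greek in house 3.
By clue 9, the hockey player is in house 5.
By clue 9, the cricket player is in house 4.
The only sport still possible for house 1 is basketball.
By clue 1, the Dane is in house 5.
Clue 1: the Swede is in house 4.
From clue 3, the guitar player must be in house 4.
That leaves cello as the instrument for house 1.
House 2 instrument: only piano fits.
House 5's instrument must be trumpet (nothing else left).
That leaves Norwegian as the nationality for house 2.
So: house 1 = cello/basketball/Australian, house 2 = piano/badminton/Norwegian, house 3 = drum/baseball/Greek, house 4 = guitar/cricket/Swede, house 5 = trumpet/hockey/Dane.

drum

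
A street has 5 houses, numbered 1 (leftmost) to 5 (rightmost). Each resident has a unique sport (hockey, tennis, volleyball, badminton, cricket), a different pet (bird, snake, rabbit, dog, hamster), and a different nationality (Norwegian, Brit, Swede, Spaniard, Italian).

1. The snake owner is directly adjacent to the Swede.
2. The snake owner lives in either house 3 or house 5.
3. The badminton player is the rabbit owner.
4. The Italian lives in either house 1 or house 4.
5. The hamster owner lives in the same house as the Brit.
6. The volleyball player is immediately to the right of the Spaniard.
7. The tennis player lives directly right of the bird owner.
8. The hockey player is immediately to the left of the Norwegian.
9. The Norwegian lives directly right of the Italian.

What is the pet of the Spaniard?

snake

The hockey player is narrowed to house 1 or 4; consider each.
Placing it in house 4 leads to a contradiction, so it's in house 1.
The Norwegian is in house 2 (clue 8).
By clue 9, the Italian is in house 1.
The only nationality still possible for house 4 is Swede.
House 5's nationality must be Brit (nothing else left).
The hamster owner is in house 5 (clue 5).
Clue 6: the volleyball player is in house 4.
The only nationality still possible for house 3 is Spaniard.
So house 2 gets rabbit for pet.
So house 3 gets snake for pet.
The badminton player is in house 2 (clue 3).
House 3 sport: only cricket fits.
House 5 sport: only tennis fits.
Clue 7: the bird owner is in house 4.
House 1 pet: only dog fits.
So: house 1 = hockey/dog/Italian, house 2 = badminton/rabbit/Norwegian, house 3 = cricket/snake/Spaniard, house 4 = volleyball/bird/Swede, house 5 = tennis/hamster/Brit.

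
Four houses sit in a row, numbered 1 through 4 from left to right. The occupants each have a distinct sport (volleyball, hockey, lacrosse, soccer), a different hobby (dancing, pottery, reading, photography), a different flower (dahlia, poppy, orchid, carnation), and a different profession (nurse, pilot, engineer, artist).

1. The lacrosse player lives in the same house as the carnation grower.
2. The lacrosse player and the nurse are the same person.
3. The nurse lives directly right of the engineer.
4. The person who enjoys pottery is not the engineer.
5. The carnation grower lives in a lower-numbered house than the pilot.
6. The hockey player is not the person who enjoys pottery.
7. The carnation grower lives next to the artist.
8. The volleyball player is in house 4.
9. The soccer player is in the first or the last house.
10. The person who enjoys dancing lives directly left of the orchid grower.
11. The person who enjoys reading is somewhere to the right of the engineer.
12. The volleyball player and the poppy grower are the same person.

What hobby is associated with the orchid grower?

By clue 8, the volleyball player is in house 4.
By clue 12, the poppy grower is in house 4.
So house 1 gets soccer for sport.
House 1's flower must be dahlia (nothing else left).
The hockey player is narrowed to house 2 or 3; consider each.
Placing it in house 2 leads to a contradiction, so it's in house 3.
The only sport still possible for house 2 is lacrosse.
From clue 1, the carnation grower must be in house 2.
Clue 2: the nurse is in house 2.
By clue 3, the engineer is in house 1.
House 3 flower: only orchid fits.
So house 3 gets artist for profession.
So house 4 gets pilot for profession.
By clue 10, the person who enjoys dancing is in house 2.
So house 1 gets photography for hobby.
House 3 hobby: only reading fits.
The only hobby still possible for house 4 is pottery.
So: house 1 = soccer/photography/dahlia/engineer, house 2 = lacrosse/dancing/carnation/nurse, house 3 = hockey/reading/orchid/artist, house 4 = volleyball/pottery/poppy/pilot.

reading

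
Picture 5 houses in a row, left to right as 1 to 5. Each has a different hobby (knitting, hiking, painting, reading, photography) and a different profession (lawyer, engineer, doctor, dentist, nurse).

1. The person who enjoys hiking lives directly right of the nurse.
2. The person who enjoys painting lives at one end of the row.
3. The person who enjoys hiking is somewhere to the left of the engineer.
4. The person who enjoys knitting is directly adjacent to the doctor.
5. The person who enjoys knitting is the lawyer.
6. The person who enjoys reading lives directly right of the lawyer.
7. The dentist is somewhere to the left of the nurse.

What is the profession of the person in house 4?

The person who enjoys hiking is narrowed to house 3 or 4; consider each.
Placing it in house 4 leads to a contradiction, so it's in house 3.
Clue 1 places the nurse in house 2.
Clue 7: the dentist is in house 1.
By clue 5, the person who enjoys knitting is in house 4.
By clue 5, the lawyer is in house 4.
Clue 6: the person who enjoys reading is in house 5.
House 2's hobby must be photography (nothing else left).
House 3 profession: only doctor fits.
The only profession still possible for house 5 is engineer.
That leaves painting as the hobby for house 1.
So: house 1 = painting/dentist, house 2 = photography/nurse, house 3 = hiking/doctor, house 4 = knitting/lawyer, house 5 = reading/engineer.

lawyer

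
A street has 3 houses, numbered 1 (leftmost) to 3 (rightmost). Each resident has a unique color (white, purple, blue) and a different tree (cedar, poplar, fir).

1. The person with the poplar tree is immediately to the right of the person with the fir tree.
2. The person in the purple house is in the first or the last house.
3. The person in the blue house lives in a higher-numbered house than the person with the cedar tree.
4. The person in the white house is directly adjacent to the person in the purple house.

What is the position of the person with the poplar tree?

3

Clue 4: the person in the white house is in house 2.
The only color still possible for house 1 is purple.
House 3's color must be blue (nothing else left).
So house 3 gets poplar for tree.
Clue 1 places the person with the fir tree in house 2.
House 1's tree must be cedar (nothing else left).
So: house 1 = purple/cedar, house 2 = white/fir, house 3 = blue/poplar.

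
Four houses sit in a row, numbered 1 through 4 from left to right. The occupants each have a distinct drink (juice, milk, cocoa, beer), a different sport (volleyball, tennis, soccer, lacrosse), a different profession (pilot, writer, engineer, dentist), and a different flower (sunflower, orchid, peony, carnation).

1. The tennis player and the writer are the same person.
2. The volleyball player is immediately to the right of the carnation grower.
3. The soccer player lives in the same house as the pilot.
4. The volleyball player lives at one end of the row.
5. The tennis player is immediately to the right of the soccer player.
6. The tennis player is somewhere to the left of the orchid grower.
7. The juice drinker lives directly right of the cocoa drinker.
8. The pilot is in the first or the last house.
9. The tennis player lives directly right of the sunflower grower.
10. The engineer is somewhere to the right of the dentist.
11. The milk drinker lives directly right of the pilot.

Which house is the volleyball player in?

By clue 4, the volleyball player is in house 4.
The milk drinker is in house 2 (clue 11).
The pilot is in house 1 (clue 11).
From clue 2, the carnation grower must be in house 3.
By clue 3, the soccer player is in house 1.
By clue 5, the tennis player is in house 2.
Clue 7 places the juice drinker in house 4.
By clue 7, the cocoa drinker is in house 3.
From clue 9, the sunflower grower must be in house 1.
That leaves beer as the drink for house 1.
So house 3 gets lacrosse for sport.
The only profession still possible for house 4 is engineer.
That leaves peony as the flower for house 2.
That leaves orchid as the flower for house 4.
By clue 1, the writer is in house 2.
The only profession still possible for house 3 is dentist.
So: house 1 = beer/soccer/pilot/sunflower, house 2 = milk/tennis/writer/peony, house 3 = cocoa/lacrosse/dentist/carnation, house 4 = juice/volleyball/engineer/orchid.

4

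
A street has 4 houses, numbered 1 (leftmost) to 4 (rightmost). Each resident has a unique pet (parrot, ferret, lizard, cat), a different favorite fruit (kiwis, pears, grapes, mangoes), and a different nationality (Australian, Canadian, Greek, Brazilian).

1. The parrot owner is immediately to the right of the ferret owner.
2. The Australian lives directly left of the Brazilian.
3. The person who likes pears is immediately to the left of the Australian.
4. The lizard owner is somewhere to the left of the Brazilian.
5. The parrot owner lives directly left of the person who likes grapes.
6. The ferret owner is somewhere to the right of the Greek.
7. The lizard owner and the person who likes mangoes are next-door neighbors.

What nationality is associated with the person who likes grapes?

Canadian

House 4's pet must be cat (nothing else left).
The parrot owner is in house 3 (clue 1).
Clue 1: the ferret owner is in house 2.
Clue 5: the person who likes grapes is in house 4.
The Greek is in house 1 (clue 6).
House 1's pet must be lizard (nothing else left).
Clue 7: the person who likes mangoes is in house 2.
The only favorite fruit still possible for house 3 is kiwis.
From clue 3, the Australian must be in house 2.
That leaves pears as the favorite fruit for house 1.
Clue 2 places the Brazilian in house 3.
That leaves Canadian as the nationality for house 4.
So: house 1 = lizard/pears/Greek, house 2 = ferret/mangoes/Australian, house 3 = parrot/kiwis/Brazilian, house 4 = cat/grapes/Canadian.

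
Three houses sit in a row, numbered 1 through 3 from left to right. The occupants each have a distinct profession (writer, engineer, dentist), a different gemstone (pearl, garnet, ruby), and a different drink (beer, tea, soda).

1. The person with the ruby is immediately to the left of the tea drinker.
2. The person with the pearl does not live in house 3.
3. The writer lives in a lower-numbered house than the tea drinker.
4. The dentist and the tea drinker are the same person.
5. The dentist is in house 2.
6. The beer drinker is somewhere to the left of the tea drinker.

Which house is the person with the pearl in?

2

Clue 5: the dentist is in house 2.
So house 3 gets engineer for profession.
House 3 gemstone: only garnet fits.
The tea drinker is in house 2 (clue 4).
By clue 6, the beer drinker is in house 1.
So house 1 gets writer for profession.
That leaves soda as the drink for house 3.
From clue 1, the person with the ruby must be in house 1.
That leaves pearl as the gemstone for house 2.
So: house 1 = writer/ruby/beer, house 2 = dentist/pearl/tea, house 3 = engineer/garnet/soda.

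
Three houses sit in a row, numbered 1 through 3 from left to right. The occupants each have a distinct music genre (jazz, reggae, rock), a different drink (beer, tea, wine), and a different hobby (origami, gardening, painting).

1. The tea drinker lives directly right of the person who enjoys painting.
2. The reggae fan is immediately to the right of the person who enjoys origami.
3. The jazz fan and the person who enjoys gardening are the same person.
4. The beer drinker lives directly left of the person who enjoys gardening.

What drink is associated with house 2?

That leaves gardening as the hobby for house 3.
By clue 3, the jazz fan is in house 3.
Clue 4: the beer drinker is in house 2.
That leaves rock as the music genre for house 1.
House 2 music genre: only reggae fits.
House 1's drink must be wine (nothing else left).
House 3 drink: only tea fits.
From clue 1, the person who enjoys painting must be in house 2.
From clue 2, the person who enjoys origami must be in house 1.
So: house 1 = rock/wine/origami, house 2 = reggae/beer/painting, house 3 = jazz/tea/gardening.

beer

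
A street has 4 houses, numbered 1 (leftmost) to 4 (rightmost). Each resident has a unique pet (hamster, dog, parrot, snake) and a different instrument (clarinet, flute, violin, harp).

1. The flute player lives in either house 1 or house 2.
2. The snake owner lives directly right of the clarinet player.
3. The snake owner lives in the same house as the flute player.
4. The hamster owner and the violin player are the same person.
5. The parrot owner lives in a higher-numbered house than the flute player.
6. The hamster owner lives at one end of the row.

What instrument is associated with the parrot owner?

harp

The snake owner is in house 2 (clue 3).
The flute player is in house 2 (clue 3).
By clue 2, the clarinet player is in house 1.
That leaves harp as the instrument for house 3.
The only instrument still possible for house 4 is violin.
By clue 4, the hamster owner is in house 4.
That leaves dog as the pet for house 1.
House 3 pet: only parrot fits.
So: house 1 = dog/clarinet, house 2 = snake/flute, house 3 = parrot/harp, house 4 = hamster/violin.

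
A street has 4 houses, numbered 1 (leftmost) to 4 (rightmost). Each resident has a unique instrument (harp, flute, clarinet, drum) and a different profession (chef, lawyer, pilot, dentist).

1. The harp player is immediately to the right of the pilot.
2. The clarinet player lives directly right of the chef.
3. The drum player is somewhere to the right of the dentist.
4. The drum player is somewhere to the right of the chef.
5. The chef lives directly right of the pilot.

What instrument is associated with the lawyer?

House 1 instrument: only flute fits.
That leaves lawyer as the profession for house 4.
That leaves harp as the instrument for house 2.
Clue 1 places the pilot in house 1.
Clue 5 places the chef in house 2.
House 3 profession: only dentist fits.
By clue 2, the clarinet player is in house 3.
From clue 3, the drum player must be in house 4.
So: house 1 = flute/pilot, house 2 = harp/chef, house 3 = clarinet/dentist, house 4 = drum/lawyer.

drum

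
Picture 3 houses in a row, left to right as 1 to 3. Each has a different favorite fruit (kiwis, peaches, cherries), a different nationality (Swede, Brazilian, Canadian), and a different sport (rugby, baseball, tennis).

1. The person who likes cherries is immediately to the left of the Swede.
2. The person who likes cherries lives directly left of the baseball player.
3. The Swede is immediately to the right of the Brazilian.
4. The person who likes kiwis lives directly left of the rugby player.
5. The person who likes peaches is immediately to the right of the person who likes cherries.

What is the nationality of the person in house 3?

House 3's favorite fruit must be peaches (nothing else left).
So house 1 gets tennis for sport.
Clue 5 places the person who likes cherries in house 2.
That leaves kiwis as the favorite fruit for house 1.
The Swede is in house 3 (clue 1).
Clue 2: the baseball player is in house 3.
Clue 3: the Brazilian is in house 2.
Clue 4: the rugby player is in house 2.
So house 1 gets Canadian for nationality.
So: house 1 = kiwis/Canadian/tennis, house 2 = cherries/Brazilian/rugby, house 3 = peaches/Swede/baseball.

Swede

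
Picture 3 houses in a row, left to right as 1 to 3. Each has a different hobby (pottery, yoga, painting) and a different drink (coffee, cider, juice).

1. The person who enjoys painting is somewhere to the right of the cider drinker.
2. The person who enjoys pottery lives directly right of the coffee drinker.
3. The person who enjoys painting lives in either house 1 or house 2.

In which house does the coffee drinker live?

2

The person who enjoys painting is in house 2 (clue 3).
The only hobby still possible for house 1 is yoga.
House 3's hobby must be pottery (nothing else left).
House 3's drink must be juice (nothing else left).
Clue 1 places the cider drinker in house 1.
From clue 2, the coffee drinker must be in house 2.
So: house 1 = yoga/cider, house 2 = painting/coffee, house 3 = pottery/juice.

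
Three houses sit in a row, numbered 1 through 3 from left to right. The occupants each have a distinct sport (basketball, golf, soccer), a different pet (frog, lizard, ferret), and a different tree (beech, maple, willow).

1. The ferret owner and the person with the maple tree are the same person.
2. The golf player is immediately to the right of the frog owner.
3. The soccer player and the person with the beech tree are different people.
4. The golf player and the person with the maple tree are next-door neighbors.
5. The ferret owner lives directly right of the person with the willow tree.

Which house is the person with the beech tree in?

1

The golf player is narrowed to house 2 or 3; consider each.
Placing it in house 3 leads to a contradiction, so it's in house 2.
The frog owner is in house 1 (clue 2).
From clue 4, the person with the maple tree must be in house 3.
Clue 1: the ferret owner is in house 3.
From clue 5, the person with the willow tree must be in house 2.
House 2 pet: only lizard fits.
That leaves beech as the tree for house 1.
The soccer player is in house 3 (clue 3).
House 1 sport: only basketball fits.
So: house 1 = basketball/frog/beech, house 2 = golf/lizard/willow, house 3 = soccer/ferret/maple.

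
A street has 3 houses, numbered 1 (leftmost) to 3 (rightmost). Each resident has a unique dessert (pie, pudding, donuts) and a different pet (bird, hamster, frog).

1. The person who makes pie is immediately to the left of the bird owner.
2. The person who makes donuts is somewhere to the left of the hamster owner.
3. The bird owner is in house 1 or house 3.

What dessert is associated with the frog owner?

donuts

Clue 3 places the bird owner in house 3.
That leaves pudding as the dessert for house 3.
House 1's pet must be frog (nothing else left).
So house 2 gets hamster for pet.
Clue 1 places the person who makes pie in house 2.
Clue 2: the person who makes donuts is in house 1.
So: house 1 = donuts/frog, house 2 = pie/hamster, house 3 = pudding/bird.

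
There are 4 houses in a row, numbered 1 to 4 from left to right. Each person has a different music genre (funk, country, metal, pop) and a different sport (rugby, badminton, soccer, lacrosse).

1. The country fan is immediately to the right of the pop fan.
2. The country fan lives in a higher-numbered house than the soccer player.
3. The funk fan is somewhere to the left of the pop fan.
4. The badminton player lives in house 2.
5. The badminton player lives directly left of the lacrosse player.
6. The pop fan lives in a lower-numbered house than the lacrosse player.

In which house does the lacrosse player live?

By clue 4, the badminton player is in house 2.
From clue 5, the lacrosse player must be in house 3.
Clue 6 places the pop fan in house 2.
So house 4 gets rugby for sport.
By clue 1, the country fan is in house 3.
House 1 music genre: only funk fits.
So house 4 gets metal for music genre.
That leaves soccer as the sport for house 1.
So: house 1 = funk/soccer, house 2 = pop/badminton, house 3 = country/lacrosse, house 4 = metal/rugby.

3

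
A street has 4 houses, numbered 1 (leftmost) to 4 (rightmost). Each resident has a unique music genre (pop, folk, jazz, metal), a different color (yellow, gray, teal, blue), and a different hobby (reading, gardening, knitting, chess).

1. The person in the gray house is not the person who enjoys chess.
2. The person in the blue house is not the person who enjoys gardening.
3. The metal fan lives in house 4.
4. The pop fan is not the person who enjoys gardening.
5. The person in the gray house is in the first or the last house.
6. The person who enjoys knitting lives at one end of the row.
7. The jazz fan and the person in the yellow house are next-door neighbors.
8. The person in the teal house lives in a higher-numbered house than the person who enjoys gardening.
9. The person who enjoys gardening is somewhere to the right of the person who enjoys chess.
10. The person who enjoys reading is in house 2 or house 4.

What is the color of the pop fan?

The metal fan is in house 4 (clue 3).
House 3 hobby: only gardening fits.
By clue 8, the person in the teal house is in house 4.
House 3's color must be yellow (nothing else left).
From clue 1, the person who enjoys chess must be in house 2.
The jazz fan is in house 2 (clue 7).
The only music genre still possible for house 3 is folk.
House 1 color: only gray fits.
House 2's color must be blue (nothing else left).
The only hobby still possible for house 1 is knitting.
That leaves reading as the hobby for house 4.
That leaves pop as the music genre for house 1.
So: house 1 = pop/gray/knitting, house 2 = jazz/blue/chess, house 3 = folk/yellow/gardening, house 4 = metal/teal/reading.

gray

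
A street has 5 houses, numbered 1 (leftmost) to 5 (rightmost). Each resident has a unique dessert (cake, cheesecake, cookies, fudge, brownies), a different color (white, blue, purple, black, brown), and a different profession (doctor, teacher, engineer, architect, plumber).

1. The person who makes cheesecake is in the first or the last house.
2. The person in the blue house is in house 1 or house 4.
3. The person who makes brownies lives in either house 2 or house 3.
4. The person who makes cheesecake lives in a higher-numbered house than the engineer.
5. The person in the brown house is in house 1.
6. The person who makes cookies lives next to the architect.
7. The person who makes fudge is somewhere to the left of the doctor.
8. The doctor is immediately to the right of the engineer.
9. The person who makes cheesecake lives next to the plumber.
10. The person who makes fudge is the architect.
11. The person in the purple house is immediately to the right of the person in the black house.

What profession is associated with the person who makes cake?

By clue 4, the person who makes cheesecake is in house 5.
Clue 5 places the person in the brown house in house 1.
By clue 9, the plumber is in house 4.
That leaves blue as the color for house 4.
House 5's profession must be teacher (nothing else left).
Clue 11 places the person in the purple house in house 3.
From clue 11, the person in the black house must be in house 2.
House 5 color: only white fits.
The only profession still possible for house 3 is doctor.
Clue 8: the engineer is in house 2.
That leaves cake as the dessert for house 4.
The only profession still possible for house 1 is architect.
Clue 6: the person who makes cookies is in house 2.
Clue 10 places the person who makes fudge in house 1.
House 3's dessert must be brownies (nothing else left).
So: house 1 = fudge/brown/architect, house 2 = cookies/black/engineer, house 3 = brownies/purple/doctor, house 4 = cake/blue/plumber, house 5 = cheesecake/white/teacher.

plumber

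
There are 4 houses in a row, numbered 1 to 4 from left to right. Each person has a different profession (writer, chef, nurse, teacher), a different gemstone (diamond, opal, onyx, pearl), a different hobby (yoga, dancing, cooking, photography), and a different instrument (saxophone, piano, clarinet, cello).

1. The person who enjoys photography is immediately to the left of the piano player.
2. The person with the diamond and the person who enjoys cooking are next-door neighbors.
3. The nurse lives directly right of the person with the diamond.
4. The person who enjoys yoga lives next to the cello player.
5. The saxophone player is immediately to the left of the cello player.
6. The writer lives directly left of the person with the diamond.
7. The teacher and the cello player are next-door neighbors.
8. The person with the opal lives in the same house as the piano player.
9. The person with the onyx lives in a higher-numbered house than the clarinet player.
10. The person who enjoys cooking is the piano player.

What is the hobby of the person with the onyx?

dancing

House 1's gemstone must be pearl (nothing else left).
The nurse is narrowed to house 3 or 4; consider each.
Placing it in house 3 leads to a contradiction, so it's in house 4.
From clue 3, the person with the diamond must be in house 3.
The writer is in house 2 (clue 6).
The chef is narrowed to house 1 or 3; consider each.
Placing it in house 3 leads to a contradiction, so it's in house 1.
So house 3 gets teacher for profession.
The person with the onyx is narrowed to house 2 or 4; consider each.
Placing it in house 2 leads to a contradiction, so it's in house 4.
House 2 gemstone: only opal fits.
Clue 8: the piano player is in house 2.
Clue 10: the person who enjoys cooking is in house 2.
House 4 hobby: only dancing fits.
That leaves cello as the instrument for house 4.
The person who enjoys photography is in house 1 (clue 1).
The person who enjoys yoga is in house 3 (clue 4).
The saxophone player is in house 3 (clue 5).
The only instrument still possible for house 1 is clarinet.
So: house 1 = chef/pearl/photography/clarinet, house 2 = writer/opal/cooking/piano, house 3 = teacher/diamond/yoga/saxophone, house 4 = nurse/onyx/dancing/cello.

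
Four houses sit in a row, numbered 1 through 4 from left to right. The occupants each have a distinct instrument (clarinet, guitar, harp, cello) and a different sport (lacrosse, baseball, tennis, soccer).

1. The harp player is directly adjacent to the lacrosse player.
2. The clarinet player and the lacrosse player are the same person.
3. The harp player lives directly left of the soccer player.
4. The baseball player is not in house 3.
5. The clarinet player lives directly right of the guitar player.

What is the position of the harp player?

3

The clarinet player is narrowed to house 2 or 3 or 4; consider each.
Placing it in house 3 and house 4 leads to a contradiction, so it's in house 2.
From clue 2, the lacrosse player must be in house 2.
By clue 5, the guitar player is in house 1.
House 3 instrument: only harp fits.
The only instrument still possible for house 4 is cello.
From clue 3, the soccer player must be in house 4.
The only sport still possible for house 3 is tennis.
The only sport still possible for house 1 is baseball.
So: house 1 = guitar/baseball, house 2 = clarinet/lacrosse, house 3 = harp/tennis, house 4 = cello/soccer.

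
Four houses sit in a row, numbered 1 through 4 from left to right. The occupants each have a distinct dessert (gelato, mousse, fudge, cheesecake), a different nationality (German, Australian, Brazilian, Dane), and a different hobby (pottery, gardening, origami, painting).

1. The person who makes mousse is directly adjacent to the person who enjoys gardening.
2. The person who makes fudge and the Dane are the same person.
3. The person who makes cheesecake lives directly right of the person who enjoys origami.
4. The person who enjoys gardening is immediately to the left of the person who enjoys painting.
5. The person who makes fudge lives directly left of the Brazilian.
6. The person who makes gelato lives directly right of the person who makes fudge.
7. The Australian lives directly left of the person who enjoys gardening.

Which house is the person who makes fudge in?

The Australian is narrowed to house 1 or 2; consider each.
Placing it in house 2 leads to a contradiction, so it's in house 1.
The person who enjoys gardening is in house 2 (clue 7).
The person who enjoys painting is in house 3 (clue 4).
House 1 dessert: only mousse fits.
The only hobby still possible for house 4 is pottery.
Clue 3: the person who makes cheesecake is in house 2.
The only dessert still possible for house 4 is gelato.
House 1 hobby: only origami fits.
By clue 2, the Dane is in house 3.
By clue 5, the Brazilian is in house 4.
That leaves fudge as the dessert for house 3.
That leaves German as the nationality for house 2.
So: house 1 = mousse/Australian/origami, house 2 = cheesecake/German/gardening, house 3 = fudge/Dane/painting, house 4 = gelato/Brazilian/pottery.

3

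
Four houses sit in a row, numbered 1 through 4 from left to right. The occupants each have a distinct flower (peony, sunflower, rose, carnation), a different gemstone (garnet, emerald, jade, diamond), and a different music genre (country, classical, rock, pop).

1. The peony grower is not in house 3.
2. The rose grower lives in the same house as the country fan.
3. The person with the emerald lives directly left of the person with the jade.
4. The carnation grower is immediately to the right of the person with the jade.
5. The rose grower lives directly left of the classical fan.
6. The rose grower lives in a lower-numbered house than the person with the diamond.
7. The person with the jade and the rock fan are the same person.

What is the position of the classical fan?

2

The carnation grower is narrowed to house 3 or 4; consider each.
Placing it in house 3 leads to a contradiction, so it's in house 4.
Clue 4 places the person with the jade in house 3.
Clue 7 places the rock fan in house 3.
From clue 3, the person with the emerald must be in house 2.
Clue 5 places the rose grower in house 1.
Clue 5 places the classical fan in house 2.
House 3 flower: only sunflower fits.
That leaves garnet as the gemstone for house 1.
That leaves diamond as the gemstone for house 4.
House 4 music genre: only pop fits.
The only flower still possible for house 2 is peony.
That leaves country as the music genre for house 1.
So: house 1 = rose/garnet/country, house 2 = peony/emerald/classical, house 3 = sunflower/jade/rock, house 4 = carnation/diamond/pop.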